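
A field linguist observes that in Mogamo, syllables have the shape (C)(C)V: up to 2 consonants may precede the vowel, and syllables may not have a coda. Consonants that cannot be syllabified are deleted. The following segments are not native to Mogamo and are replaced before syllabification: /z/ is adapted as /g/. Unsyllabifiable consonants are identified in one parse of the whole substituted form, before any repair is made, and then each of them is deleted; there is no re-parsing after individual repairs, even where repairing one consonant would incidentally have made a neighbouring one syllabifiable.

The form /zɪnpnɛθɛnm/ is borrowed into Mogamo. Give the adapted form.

Substitution: /z/ → /g/, giving /gɪnpnɛθɛnm/.
Under (C)(C)V, the unsyllabifiable consonants are /n/, /n/, /m/ (no codas are permitted; onsets may contain at most 2 consonants).
Each unlicensed consonant is deleted: /n/, /n/, /m/.

gɪpnɛθɛ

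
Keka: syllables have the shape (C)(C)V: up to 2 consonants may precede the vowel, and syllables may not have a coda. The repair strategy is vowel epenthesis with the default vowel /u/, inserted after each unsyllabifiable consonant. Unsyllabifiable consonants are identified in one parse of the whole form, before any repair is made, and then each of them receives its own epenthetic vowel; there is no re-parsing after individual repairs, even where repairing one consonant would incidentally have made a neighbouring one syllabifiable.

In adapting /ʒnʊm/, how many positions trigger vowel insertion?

The unsyllabifiable consonants are /m/; each receives one epenthetic vowel.

1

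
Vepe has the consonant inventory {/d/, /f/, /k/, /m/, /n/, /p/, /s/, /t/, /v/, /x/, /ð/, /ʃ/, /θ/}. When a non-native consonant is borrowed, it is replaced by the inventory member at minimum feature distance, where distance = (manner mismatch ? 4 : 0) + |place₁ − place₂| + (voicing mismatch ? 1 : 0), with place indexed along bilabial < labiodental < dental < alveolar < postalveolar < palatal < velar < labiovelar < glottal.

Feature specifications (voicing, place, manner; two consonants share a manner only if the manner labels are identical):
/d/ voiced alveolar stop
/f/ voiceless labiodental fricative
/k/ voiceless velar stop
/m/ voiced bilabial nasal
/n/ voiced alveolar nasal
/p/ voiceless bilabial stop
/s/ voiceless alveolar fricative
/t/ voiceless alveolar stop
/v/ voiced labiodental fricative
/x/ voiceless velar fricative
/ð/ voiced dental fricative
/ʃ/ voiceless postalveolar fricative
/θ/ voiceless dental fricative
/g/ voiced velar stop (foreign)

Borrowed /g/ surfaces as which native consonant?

/k/ is closest: same manner (stop), place distance 0 (velar→velar), voicing differs (+1); total 1. Next closest is /d/ at distance 3.

k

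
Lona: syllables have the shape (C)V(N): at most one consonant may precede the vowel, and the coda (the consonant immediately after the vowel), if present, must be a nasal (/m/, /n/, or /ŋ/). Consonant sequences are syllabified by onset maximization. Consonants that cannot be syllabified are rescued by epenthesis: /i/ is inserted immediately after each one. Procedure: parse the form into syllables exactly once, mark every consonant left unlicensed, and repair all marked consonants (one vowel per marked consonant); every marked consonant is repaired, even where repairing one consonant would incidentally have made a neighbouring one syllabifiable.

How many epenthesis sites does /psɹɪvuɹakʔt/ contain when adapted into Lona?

The unsyllabifiable consonants are /p/, /s/, /k/, /ʔ/, /t/; each receives one epenthetic vowel.

5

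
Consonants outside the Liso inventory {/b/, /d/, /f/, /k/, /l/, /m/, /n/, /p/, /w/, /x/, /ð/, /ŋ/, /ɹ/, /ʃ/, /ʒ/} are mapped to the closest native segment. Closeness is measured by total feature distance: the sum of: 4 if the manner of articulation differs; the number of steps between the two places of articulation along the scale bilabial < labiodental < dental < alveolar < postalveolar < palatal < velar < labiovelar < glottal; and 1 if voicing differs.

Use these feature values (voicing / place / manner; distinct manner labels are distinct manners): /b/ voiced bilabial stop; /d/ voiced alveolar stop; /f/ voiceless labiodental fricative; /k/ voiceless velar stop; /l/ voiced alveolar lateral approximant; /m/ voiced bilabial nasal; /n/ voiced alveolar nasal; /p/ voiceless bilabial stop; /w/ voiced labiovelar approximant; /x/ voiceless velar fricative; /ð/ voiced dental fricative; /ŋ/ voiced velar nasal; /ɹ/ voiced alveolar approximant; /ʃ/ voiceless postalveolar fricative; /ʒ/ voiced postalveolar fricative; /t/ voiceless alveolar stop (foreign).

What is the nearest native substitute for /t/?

/d/ is closest: same manner (stop), place distance 0 (alveolar→alveolar), voicing differs (+1); total 1. Next closest is /k/ at distance 3.

d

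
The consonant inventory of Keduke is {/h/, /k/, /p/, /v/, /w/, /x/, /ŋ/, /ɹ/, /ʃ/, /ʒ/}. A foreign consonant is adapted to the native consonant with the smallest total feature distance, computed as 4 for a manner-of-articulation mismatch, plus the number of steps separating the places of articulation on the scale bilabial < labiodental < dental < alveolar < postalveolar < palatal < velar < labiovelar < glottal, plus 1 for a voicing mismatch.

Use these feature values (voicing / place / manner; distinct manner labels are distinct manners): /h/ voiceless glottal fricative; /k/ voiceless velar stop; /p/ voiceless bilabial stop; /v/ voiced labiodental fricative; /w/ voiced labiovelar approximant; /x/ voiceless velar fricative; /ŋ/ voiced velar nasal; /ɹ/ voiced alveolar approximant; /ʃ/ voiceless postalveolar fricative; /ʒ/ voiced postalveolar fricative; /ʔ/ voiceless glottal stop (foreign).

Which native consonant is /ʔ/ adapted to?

/k/ is closest: same manner (stop), place distance 2 (glottal→velar), same voicing; total 2. Next closest is /h/ at distance 4.

k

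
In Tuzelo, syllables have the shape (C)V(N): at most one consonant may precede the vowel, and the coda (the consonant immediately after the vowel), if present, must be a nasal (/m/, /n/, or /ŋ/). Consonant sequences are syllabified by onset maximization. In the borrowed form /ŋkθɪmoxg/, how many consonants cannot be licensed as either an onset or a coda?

Syllabifying with onset maximization leaves /ŋ/, /k/, /x/, /g/ stranded (only a nasal (/m/, /n/, or /ŋ/) is licensed in coda position; onsets are limited to one consonant).

4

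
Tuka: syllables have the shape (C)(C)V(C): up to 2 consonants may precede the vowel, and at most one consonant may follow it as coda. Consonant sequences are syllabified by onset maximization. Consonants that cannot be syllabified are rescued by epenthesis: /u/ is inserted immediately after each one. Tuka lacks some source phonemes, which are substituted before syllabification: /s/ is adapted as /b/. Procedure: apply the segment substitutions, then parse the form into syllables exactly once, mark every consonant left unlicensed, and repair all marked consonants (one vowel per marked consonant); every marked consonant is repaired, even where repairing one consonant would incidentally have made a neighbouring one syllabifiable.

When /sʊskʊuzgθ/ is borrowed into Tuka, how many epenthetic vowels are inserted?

2

After substitution the input is /bʊbkʊuzgθ/.
The unsyllabifiable consonants are /g/, /θ/; each receives one epenthetic vowel.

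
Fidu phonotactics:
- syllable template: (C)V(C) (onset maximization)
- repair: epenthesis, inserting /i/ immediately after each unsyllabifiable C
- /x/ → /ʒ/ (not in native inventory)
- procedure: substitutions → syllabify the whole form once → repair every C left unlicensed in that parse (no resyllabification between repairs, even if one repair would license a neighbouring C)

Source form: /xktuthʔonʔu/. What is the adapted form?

ʒikituthiʔonʔu

Substitution: /x/ → /ʒ/, giving /ʒktuthʔonʔu/.
The consonants /ʒ/, /k/, /h/ cannot be parsed into a legal (C)V(C) syllable (at most one coda consonant is licensed; onsets are limited to one consonant).
Each unlicensed consonant becomes the onset of a new syllable: /ʒ/ → /ʒi/, /k/ → /ki/, /h/ → /hi/.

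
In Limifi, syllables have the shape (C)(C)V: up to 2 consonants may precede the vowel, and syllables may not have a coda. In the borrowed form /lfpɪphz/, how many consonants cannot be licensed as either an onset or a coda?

4

The consonants /l/, /p/, /h/, /z/ cannot be parsed into a legal (C)(C)V syllable (no codas are permitted; onsets may contain at most 2 consonants).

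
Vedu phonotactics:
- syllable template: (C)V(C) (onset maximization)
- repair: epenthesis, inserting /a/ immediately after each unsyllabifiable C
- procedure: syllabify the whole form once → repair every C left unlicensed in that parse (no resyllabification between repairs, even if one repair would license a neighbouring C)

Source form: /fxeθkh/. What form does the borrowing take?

The consonants /f/, /k/, /h/ cannot be parsed into a legal (C)V(C) syllable (at most one coda consonant is licensed; onsets are limited to one consonant).
Epenthesis after each stranded consonant: /f/ → /fa/, /k/ → /ka/, /h/ → /ha/.

faxeθkaha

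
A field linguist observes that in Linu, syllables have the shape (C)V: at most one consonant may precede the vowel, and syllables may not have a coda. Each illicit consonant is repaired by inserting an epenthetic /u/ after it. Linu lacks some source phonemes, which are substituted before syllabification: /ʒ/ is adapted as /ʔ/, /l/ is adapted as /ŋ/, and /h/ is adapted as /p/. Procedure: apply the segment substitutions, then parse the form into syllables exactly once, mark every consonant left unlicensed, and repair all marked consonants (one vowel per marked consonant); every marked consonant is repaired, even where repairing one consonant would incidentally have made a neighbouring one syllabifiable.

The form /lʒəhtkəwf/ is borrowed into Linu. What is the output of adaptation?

ŋuʔəputukəwufu

Substitution: /l/ → /ŋ/, /ʒ/ → /ʔ/, /h/ → /p/, giving /ŋʔəptkəwf/.
Syllabifying with onset maximization leaves /ŋ/, /p/, /t/, /w/, /f/ stranded (no codas are permitted; onsets are limited to one consonant).
Inserting the epenthetic vowel yields /ŋ/ → /ŋu/, /p/ → /pu/, /t/ → /tu/, /w/ → /wu/, /f/ → /fu/.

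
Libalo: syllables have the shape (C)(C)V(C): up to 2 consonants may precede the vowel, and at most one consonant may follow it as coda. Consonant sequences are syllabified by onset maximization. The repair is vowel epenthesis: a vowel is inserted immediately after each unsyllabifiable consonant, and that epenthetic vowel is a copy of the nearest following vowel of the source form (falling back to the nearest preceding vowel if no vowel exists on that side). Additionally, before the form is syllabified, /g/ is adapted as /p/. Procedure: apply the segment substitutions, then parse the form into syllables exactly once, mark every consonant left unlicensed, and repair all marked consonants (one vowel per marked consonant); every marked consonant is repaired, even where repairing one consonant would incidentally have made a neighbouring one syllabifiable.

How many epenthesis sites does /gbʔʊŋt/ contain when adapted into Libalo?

After substitution the input is /pbʔʊŋt/.
The unsyllabifiable consonants are /p/, /t/; each receives one epenthetic vowel.

2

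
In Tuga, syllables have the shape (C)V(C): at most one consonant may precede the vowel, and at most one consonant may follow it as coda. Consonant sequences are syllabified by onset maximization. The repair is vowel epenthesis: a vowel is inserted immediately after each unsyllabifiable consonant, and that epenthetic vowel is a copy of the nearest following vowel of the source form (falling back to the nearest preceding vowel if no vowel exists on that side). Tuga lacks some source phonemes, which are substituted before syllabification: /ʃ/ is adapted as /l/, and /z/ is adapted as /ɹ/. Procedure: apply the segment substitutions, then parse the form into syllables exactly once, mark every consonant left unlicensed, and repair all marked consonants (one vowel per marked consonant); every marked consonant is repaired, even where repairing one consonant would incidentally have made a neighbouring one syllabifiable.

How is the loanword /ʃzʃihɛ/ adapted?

Substitution: /ʃ/ → /l/, /z/ → /ɹ/, giving /lɹlihɛ/.
Syllabifying with onset maximization leaves /l/, /ɹ/ stranded (at most one coda consonant is licensed; onsets are limited to one consonant).
Epenthesis after each stranded consonant: /l/ → /li/, /ɹ/ → /ɹi/.

liɹilihɛ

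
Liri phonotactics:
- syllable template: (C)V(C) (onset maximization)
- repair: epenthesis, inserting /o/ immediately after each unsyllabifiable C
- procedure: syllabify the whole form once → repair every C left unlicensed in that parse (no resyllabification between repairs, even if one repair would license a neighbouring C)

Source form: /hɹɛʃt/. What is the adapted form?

The consonants /h/, /t/ cannot be parsed into a legal (C)V(C) syllable (at most one coda consonant is licensed; onsets are limited to one consonant).
Epenthesis after each stranded consonant: /h/ → /ho/, /t/ → /to/.

hoɹɛʃto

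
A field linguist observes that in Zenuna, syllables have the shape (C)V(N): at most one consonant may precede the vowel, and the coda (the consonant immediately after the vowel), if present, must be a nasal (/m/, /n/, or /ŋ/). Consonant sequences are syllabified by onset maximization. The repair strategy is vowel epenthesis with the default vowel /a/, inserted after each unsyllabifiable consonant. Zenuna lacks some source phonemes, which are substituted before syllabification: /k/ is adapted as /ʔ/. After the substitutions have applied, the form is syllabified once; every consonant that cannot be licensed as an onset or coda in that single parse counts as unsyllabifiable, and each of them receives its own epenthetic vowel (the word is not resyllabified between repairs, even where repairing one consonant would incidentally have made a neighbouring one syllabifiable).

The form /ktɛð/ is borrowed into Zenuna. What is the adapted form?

ʔatɛða

Substitution: /k/ → /ʔ/, giving /ʔtɛð/.
The consonants /ʔ/, /ð/ cannot be parsed into a legal (C)V(N) syllable (only a nasal (/m/, /n/, or /ŋ/) is licensed in coda position; onsets are limited to one consonant).
Each unlicensed consonant becomes the onset of a new syllable: /ʔ/ → /ʔa/, /ð/ → /ða/.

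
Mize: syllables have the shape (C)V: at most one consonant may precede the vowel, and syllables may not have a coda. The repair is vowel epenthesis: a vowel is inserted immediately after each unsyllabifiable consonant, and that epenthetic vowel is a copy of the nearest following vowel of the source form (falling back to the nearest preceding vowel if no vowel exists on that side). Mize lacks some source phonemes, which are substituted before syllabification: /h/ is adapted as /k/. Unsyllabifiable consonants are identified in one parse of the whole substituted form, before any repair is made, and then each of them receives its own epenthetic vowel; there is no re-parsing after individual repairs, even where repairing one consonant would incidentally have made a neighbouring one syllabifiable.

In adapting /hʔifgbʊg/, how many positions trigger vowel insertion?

After substitution the input is /kʔifgbʊg/.
The unsyllabifiable consonants are /k/, /f/, /g/, /g/; each receives one epenthetic vowel.

4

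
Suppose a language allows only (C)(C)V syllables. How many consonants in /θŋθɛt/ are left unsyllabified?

2

Syllabifying with onset maximization leaves /θ/, /t/ stranded (no codas are permitted; onsets may contain at most 2 consonants).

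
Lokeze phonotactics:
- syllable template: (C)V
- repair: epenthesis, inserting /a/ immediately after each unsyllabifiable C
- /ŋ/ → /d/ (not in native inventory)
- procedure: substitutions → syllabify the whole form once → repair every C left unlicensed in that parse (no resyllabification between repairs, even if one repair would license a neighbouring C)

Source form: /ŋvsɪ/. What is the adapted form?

davasɪ

Substitution: /ŋ/ → /d/, giving /dvsɪ/.
Syllabifying with onset maximization leaves /d/, /v/ stranded (no codas are permitted; onsets are limited to one consonant).
Inserting the epenthetic vowel yields /d/ → /da/, /v/ → /va/.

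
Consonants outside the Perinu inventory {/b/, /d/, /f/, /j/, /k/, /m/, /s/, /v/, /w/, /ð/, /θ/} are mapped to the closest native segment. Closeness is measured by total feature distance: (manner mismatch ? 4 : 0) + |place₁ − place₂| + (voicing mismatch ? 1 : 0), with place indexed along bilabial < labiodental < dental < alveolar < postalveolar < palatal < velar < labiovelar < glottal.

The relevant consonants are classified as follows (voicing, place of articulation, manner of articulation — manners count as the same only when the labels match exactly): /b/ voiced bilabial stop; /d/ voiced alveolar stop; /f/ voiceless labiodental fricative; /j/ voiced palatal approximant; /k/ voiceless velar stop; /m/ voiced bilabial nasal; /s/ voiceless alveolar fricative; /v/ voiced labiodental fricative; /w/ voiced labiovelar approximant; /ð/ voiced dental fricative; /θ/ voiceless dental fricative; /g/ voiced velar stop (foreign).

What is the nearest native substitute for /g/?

/k/ is closest: same manner (stop), place distance 0 (velar→velar), voicing differs (+1); total 1. Next closest is /d/ at distance 3.

k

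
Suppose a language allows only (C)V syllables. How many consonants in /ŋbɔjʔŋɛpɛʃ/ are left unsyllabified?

4

Under (C)V, the unsyllabifiable consonants are /ŋ/, /j/, /ʔ/, /ʃ/ (no codas are permitted; onsets are limited to one consonant).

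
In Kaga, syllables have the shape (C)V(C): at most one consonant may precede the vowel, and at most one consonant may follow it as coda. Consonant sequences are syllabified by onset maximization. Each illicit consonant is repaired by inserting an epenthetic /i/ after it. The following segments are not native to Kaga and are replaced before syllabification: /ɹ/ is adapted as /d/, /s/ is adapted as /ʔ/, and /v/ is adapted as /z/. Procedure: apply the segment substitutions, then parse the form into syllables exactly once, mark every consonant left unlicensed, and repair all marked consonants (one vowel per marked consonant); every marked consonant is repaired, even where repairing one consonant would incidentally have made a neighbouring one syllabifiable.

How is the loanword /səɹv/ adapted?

ʔədzi

Substitution: /s/ → /ʔ/, /ɹ/ → /d/, /v/ → /z/, giving /ʔədz/.
Syllabifying with onset maximization leaves /z/ stranded (at most one coda consonant is licensed; onsets are limited to one consonant).
Epenthesis after each stranded consonant: /z/ → /zi/.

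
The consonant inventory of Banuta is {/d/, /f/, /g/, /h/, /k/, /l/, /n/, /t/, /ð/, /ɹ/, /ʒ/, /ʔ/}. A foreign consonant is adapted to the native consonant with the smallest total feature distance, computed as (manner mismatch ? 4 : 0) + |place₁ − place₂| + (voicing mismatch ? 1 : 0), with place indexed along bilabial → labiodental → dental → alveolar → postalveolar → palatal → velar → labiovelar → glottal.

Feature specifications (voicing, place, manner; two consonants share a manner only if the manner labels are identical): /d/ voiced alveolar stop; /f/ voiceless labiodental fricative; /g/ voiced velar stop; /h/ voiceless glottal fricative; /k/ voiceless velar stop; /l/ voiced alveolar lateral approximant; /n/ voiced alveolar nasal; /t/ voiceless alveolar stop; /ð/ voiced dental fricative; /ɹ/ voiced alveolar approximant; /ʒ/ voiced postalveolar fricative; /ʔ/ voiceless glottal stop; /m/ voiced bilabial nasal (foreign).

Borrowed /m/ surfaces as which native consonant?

/n/ is closest: same manner (nasal), place distance 3 (bilabial→alveolar), same voicing; total 3. Next closest is /f/ at distance 6.

n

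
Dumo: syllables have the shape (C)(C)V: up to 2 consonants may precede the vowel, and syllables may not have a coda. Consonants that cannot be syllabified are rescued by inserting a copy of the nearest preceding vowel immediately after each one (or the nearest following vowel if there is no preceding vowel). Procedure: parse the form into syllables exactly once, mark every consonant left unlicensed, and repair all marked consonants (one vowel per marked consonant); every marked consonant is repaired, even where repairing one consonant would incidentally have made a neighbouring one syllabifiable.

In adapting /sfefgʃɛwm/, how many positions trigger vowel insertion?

The unsyllabifiable consonants are /f/, /w/, /m/; each receives one epenthetic vowel.

3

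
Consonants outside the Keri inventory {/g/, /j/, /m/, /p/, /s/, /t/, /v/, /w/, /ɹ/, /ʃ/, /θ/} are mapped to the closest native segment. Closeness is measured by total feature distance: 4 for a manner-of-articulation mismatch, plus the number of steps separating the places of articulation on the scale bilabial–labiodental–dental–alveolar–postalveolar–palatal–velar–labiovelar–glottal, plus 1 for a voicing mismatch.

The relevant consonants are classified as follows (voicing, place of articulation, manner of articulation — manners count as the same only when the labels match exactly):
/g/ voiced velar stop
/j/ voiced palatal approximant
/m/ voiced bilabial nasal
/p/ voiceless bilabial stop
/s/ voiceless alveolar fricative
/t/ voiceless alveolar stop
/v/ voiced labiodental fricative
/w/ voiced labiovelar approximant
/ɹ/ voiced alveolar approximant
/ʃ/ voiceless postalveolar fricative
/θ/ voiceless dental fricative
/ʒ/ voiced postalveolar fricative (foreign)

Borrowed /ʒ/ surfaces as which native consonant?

/ʃ/ is closest: same manner (fricative), place distance 0 (postalveolar→postalveolar), voicing differs (+1); total 1. Next closest is /s/ at distance 2.

ʃ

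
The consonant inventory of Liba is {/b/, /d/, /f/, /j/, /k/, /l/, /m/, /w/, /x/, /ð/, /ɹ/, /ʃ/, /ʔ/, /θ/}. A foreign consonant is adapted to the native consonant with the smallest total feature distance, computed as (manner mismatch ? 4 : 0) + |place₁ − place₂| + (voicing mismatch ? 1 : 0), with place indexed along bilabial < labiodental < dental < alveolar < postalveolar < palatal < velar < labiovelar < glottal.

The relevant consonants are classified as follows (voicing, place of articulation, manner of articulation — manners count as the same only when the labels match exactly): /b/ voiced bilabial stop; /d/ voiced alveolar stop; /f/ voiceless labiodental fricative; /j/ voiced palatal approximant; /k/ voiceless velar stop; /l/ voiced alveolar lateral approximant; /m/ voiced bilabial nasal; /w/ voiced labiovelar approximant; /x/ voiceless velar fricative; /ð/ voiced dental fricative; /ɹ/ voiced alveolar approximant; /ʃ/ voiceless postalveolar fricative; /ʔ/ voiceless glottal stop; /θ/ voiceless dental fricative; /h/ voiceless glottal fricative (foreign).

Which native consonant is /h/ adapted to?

x

/x/ is closest: same manner (fricative), place distance 2 (glottal→velar), same voicing; total 2. Next closest is /ʃ/ at distance 4.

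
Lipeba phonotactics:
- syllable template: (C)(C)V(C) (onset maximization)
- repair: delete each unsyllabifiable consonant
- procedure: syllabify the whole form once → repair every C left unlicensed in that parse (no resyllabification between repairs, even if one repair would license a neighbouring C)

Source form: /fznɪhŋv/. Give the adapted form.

znɪh

The consonants /f/, /ŋ/, /v/ cannot be parsed into a legal (C)(C)V(C) syllable (at most one coda consonant is licensed; onsets may contain at most 2 consonants).
Deleting the stranded consonants removes /f/, /ŋ/, /v/.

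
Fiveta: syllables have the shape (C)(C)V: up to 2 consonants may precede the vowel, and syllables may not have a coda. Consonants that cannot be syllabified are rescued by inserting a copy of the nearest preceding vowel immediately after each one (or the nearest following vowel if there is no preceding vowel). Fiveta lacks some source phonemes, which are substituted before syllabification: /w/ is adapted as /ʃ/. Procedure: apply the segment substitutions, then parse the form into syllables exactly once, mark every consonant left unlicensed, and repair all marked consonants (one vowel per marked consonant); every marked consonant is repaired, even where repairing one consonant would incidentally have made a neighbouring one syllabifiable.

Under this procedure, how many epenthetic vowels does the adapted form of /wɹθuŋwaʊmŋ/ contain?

3

After substitution the input is /ʃɹθuŋʃaʊmŋ/.
The unsyllabifiable consonants are /ʃ/, /m/, /ŋ/; each receives one epenthetic vowel.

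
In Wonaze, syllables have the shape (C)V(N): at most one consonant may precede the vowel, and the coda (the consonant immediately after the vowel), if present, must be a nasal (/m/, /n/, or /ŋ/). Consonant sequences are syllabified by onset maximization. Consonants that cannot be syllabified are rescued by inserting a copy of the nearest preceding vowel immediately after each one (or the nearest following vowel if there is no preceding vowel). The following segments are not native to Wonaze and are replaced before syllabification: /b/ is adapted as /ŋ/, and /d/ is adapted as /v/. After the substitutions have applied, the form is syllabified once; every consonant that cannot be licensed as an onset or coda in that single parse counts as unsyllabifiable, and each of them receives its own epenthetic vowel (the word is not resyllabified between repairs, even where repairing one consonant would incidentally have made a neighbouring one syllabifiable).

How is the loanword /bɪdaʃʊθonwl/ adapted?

Substitution: /b/ → /ŋ/, /d/ → /v/, giving /ŋɪvaʃʊθonwl/.
Under (C)V(N), the unsyllabifiable consonants are /w/, /l/ (only a nasal (/m/, /n/, or /ŋ/) is licensed in coda position; onsets are limited to one consonant).
Epenthesis after each stranded consonant: /w/ → /wo/, /l/ → /lo/.

ŋɪvaʃʊθonwolo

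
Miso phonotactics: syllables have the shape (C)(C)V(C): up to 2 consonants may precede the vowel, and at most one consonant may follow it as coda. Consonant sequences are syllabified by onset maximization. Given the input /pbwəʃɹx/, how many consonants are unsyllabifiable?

Syllabifying with onset maximization leaves /p/, /ɹ/, /x/ stranded (at most one coda consonant is licensed; onsets may contain at most 2 consonants).

3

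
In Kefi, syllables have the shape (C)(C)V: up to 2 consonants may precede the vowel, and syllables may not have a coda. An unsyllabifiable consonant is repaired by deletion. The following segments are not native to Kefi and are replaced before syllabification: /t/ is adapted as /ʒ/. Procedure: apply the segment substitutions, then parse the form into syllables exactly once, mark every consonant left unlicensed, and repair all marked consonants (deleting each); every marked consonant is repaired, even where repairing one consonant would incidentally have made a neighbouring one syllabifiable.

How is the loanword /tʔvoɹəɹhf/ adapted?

Substitution: /t/ → /ʒ/, giving /ʒʔvoɹəɹhf/.
Under (C)(C)V, the unsyllabifiable consonants are /ʒ/, /ɹ/, /h/, /f/ (no codas are permitted; onsets may contain at most 2 consonants).
Deletion applies to /ʒ/, /ɹ/, /h/, /f/.

ʔvoɹə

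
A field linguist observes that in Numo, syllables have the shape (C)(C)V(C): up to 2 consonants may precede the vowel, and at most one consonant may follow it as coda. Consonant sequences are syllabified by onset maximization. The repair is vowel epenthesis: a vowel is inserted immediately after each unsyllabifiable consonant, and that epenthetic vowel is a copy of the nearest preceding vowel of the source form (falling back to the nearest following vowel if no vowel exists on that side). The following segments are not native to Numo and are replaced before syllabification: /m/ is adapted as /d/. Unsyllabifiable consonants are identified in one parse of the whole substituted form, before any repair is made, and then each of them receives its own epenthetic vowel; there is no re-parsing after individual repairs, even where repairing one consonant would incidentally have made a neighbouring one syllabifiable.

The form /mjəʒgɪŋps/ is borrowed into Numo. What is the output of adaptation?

Substitution: /m/ → /d/, giving /djəʒgɪŋps/.
Under (C)(C)V(C), the unsyllabifiable consonants are /p/, /s/ (at most one coda consonant is licensed; onsets may contain at most 2 consonants).
Inserting the epenthetic vowel yields /p/ → /pɪ/, /s/ → /sɪ/.

djəʒgɪŋpɪsɪ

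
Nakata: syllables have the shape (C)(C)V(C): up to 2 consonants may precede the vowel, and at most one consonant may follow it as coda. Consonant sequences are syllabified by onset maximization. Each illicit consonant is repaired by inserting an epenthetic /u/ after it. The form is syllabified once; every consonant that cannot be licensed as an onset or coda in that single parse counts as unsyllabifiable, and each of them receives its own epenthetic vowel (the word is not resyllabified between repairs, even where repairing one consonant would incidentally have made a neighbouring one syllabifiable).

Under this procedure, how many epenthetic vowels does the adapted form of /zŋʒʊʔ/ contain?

1

The unsyllabifiable consonants are /z/; each receives one epenthetic vowel.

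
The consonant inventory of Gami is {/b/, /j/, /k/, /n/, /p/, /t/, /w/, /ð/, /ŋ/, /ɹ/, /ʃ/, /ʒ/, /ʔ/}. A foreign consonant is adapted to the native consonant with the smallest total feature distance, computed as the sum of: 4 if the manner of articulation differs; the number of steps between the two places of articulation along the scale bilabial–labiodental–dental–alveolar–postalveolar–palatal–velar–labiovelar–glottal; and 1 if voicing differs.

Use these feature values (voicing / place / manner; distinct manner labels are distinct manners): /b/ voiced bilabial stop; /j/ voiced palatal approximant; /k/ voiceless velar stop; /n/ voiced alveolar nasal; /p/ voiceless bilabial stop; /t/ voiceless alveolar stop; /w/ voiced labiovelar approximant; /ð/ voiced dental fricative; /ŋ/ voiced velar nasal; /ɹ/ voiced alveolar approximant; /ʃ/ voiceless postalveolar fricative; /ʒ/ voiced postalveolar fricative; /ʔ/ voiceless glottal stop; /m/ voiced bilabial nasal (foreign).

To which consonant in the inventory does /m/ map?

n

/n/ is closest: same manner (nasal), place distance 3 (bilabial→alveolar), same voicing; total 3. Next closest is /b/ at distance 4.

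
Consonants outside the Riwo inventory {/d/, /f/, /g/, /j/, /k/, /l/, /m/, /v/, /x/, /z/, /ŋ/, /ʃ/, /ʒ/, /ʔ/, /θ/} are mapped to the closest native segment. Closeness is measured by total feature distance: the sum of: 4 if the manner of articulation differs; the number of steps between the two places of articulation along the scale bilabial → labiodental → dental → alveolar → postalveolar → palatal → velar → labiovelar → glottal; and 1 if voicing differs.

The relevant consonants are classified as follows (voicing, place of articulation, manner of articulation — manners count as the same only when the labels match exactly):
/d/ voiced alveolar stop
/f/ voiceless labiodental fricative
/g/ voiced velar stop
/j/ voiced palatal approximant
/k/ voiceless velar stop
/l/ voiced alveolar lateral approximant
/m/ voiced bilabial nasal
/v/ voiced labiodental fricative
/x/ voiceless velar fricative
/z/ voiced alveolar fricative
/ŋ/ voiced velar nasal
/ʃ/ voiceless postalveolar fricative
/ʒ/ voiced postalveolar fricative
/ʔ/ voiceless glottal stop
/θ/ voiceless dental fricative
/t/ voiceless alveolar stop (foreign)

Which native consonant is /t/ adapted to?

/d/ is closest: same manner (stop), place distance 0 (alveolar→alveolar), voicing differs (+1); total 1. Next closest is /k/ at distance 3.

d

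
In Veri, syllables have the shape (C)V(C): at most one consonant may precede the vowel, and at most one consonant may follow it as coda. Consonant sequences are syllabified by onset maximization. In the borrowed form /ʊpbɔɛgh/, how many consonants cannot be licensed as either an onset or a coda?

1

Syllabifying with onset maximization leaves /h/ stranded (at most one coda consonant is licensed; onsets are limited to one consonant).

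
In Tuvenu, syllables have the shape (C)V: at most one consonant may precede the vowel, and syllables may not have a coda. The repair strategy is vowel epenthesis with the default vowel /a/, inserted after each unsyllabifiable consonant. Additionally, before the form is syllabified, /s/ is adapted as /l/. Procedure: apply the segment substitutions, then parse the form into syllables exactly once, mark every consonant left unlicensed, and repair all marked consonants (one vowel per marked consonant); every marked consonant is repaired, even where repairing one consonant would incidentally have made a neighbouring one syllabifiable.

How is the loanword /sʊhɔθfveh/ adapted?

Substitution: /s/ → /l/, giving /lʊhɔθfveh/.
The consonants /θ/, /f/, /h/ cannot be parsed into a legal (C)V syllable (no codas are permitted; onsets are limited to one consonant).
Inserting the epenthetic vowel yields /θ/ → /θa/, /f/ → /fa/, /h/ → /ha/.

lʊhɔθafaveha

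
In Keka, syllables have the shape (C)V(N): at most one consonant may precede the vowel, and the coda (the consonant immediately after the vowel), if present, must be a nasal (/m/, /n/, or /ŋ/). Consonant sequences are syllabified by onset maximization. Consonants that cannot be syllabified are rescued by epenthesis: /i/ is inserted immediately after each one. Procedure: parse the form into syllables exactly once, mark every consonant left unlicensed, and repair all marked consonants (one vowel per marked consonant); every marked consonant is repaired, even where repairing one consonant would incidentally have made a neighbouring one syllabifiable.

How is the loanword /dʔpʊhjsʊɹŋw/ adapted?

diʔipʊhijisʊɹiŋiwi

Under (C)V(N), the unsyllabifiable consonants are /d/, /ʔ/, /h/, /j/, /ɹ/, /ŋ/, /w/ (only a nasal (/m/, /n/, or /ŋ/) is licensed in coda position; onsets are limited to one consonant).
Each unlicensed consonant becomes the onset of a new syllable: /d/ → /di/, /ʔ/ → /ʔi/, /h/ → /hi/, /j/ → /ji/, /ɹ/ → /ɹi/, /ŋ/ → /ŋi/, /w/ → /wi/.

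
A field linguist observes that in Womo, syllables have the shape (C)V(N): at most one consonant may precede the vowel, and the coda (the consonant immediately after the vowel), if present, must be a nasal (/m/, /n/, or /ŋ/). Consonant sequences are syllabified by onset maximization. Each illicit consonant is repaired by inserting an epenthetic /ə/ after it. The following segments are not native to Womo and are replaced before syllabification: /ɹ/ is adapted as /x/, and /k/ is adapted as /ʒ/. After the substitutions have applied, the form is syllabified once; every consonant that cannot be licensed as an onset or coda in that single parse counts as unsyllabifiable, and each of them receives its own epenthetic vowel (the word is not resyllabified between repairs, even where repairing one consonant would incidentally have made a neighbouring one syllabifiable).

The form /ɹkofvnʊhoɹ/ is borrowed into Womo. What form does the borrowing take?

xəʒofəvənʊhoxə

Substitution: /ɹ/ → /x/, /k/ → /ʒ/, giving /xʒofvnʊhox/.
The consonants /x/, /f/, /v/, /x/ cannot be parsed into a legal (C)V(N) syllable (only a nasal (/m/, /n/, or /ŋ/) is licensed in coda position; onsets are limited to one consonant).
Each unlicensed consonant becomes the onset of a new syllable: /x/ → /xə/, /f/ → /fə/, /v/ → /və/, /x/ → /xə/.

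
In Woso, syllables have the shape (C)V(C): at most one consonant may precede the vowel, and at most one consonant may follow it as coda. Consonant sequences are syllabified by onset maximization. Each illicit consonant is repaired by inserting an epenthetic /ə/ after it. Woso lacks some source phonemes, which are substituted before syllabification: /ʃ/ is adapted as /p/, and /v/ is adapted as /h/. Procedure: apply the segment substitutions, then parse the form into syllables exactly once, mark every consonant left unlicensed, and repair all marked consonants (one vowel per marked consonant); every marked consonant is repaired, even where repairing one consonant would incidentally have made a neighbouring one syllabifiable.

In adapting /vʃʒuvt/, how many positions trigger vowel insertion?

3

After substitution the input is /hpʒuht/.
The unsyllabifiable consonants are /h/, /p/, /t/; each receives one epenthetic vowel.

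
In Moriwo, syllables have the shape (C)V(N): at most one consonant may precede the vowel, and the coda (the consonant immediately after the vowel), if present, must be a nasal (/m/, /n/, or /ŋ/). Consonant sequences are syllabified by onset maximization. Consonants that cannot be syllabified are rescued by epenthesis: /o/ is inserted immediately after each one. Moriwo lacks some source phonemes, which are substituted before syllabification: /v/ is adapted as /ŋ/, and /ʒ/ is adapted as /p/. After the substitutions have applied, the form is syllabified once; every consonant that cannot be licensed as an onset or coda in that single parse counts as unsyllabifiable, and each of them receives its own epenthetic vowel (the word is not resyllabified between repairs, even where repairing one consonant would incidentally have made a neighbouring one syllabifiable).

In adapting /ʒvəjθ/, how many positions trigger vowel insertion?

3

After substitution the input is /pŋəjθ/.
The unsyllabifiable consonants are /p/, /j/, /θ/; each receives one epenthetic vowel.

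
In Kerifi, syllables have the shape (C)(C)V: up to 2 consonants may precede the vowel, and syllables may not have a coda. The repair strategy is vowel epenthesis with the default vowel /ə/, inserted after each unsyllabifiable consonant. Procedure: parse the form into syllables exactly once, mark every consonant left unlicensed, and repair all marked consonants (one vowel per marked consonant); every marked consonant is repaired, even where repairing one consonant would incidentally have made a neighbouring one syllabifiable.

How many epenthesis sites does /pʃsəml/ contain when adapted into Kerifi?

The unsyllabifiable consonants are /p/, /m/, /l/; each receives one epenthetic vowel.

3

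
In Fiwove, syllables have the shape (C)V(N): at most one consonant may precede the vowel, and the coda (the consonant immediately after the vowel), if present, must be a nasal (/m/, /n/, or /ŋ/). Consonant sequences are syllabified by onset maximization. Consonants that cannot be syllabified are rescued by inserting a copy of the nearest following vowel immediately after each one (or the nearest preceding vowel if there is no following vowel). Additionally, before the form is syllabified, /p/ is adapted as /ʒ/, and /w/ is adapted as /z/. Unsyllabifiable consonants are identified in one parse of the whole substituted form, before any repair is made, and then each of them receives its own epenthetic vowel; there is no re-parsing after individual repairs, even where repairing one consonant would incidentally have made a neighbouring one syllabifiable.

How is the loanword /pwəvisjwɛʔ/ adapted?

Substitution: /p/ → /ʒ/, /w/ → /z/, giving /ʒzəvisjzɛʔ/.
Syllabifying with onset maximization leaves /ʒ/, /s/, /j/, /ʔ/ stranded (only a nasal (/m/, /n/, or /ŋ/) is licensed in coda position; onsets are limited to one consonant).
Each unlicensed consonant becomes the onset of a new syllable: /ʒ/ → /ʒə/, /s/ → /sɛ/, /j/ → /jɛ/, /ʔ/ → /ʔɛ/.

ʒəzəvisɛjɛzɛʔɛ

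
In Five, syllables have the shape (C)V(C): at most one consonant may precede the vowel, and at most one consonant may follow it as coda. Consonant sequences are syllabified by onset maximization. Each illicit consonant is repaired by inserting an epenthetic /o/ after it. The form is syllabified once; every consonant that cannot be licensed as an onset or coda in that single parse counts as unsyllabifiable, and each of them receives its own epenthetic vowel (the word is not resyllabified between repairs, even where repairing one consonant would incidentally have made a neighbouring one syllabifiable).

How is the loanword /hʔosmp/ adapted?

hoʔosmopo

Syllabifying with onset maximization leaves /h/, /m/, /p/ stranded (at most one coda consonant is licensed; onsets are limited to one consonant).
Epenthesis after each stranded consonant: /h/ → /ho/, /m/ → /mo/, /p/ → /po/.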